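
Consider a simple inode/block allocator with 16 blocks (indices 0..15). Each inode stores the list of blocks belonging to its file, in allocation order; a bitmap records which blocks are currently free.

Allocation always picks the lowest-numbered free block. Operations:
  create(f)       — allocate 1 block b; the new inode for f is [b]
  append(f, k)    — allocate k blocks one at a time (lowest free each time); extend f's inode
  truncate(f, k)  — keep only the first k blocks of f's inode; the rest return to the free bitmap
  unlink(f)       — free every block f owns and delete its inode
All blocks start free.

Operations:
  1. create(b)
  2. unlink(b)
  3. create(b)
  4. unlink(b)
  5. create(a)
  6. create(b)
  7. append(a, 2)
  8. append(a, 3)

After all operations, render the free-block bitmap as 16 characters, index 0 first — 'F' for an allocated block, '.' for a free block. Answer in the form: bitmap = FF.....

  1. create(b)  ⇒  F...............  {b→[0]}
  2. unlink(b)  ⇒  ................  {}
  3. create(b)  ⇒  F...............  {b→[0]}
  4. unlink(b)  ⇒  ................  {}
  5. create(a)  ⇒  F...............  {a→[0]}
  6. create(b)  ⇒  FF..............  {a→[0]; b→[1]}
  7. append(a, 2)  ⇒  FFFF............  {a→[0, 2, 3]; b→[1]}
  8. append(a, 3)  ⇒  FFFFFFF.........  {a→[0, 2, 3, 4, 5, 6]; b→[1]}

bitmap = FFFFFFF.........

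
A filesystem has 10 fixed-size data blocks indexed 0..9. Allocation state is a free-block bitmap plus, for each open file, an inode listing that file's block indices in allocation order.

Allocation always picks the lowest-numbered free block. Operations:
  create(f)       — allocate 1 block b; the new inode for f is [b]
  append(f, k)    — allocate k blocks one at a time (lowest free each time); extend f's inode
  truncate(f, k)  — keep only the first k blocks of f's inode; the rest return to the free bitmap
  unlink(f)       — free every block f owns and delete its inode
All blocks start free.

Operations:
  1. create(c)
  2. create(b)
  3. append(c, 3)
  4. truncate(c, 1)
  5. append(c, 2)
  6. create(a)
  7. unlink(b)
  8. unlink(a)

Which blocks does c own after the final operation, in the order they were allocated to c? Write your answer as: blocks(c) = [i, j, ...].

after create(c) → c:[0]  free=[F.........]
after create(b) → b:[1], c:[0]  free=[FF........]
after append(c, 3) → b:[1], c:[0, 2, 3, 4]  free=[FFFFF.....]
after truncate(c, 1) → b:[1], c:[0]  free=[FF........]
after append(c, 2) → b:[1], c:[0, 2, 3]  free=[FFFF......]
after create(a) → a:[4], b:[1], c:[0, 2, 3]  free=[FFFFF.....]
after unlink(b) → a:[4], c:[0, 2, 3]  free=[F.FFF.....]
after unlink(a) → c:[0, 2, 3]  free=[F.FF......]

blocks(c) = [0, 2, 3]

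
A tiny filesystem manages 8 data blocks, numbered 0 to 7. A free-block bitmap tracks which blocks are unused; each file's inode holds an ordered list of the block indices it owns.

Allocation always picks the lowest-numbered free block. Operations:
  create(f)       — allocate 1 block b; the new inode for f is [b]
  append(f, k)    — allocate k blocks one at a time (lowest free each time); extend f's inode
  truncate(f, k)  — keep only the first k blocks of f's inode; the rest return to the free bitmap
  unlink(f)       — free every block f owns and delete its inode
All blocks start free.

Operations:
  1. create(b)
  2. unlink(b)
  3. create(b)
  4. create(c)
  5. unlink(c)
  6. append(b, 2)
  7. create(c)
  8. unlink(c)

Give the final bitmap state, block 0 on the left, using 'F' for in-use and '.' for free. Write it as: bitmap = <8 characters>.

create(b): bitmap=F....... | b=[0]
unlink(b): bitmap=........ | 
create(b): bitmap=F....... | b=[0]
create(c): bitmap=FF...... | b=[0] c=[1]
unlink(c): bitmap=F....... | b=[0]
append(b, 2): bitmap=FFF..... | b=[0, 1, 2]
create(c): bitmap=FFFF.... | b=[0, 1, 2] c=[3]
unlink(c): bitmap=FFF..... | b=[0, 1, 2]

bitmap = FFF.....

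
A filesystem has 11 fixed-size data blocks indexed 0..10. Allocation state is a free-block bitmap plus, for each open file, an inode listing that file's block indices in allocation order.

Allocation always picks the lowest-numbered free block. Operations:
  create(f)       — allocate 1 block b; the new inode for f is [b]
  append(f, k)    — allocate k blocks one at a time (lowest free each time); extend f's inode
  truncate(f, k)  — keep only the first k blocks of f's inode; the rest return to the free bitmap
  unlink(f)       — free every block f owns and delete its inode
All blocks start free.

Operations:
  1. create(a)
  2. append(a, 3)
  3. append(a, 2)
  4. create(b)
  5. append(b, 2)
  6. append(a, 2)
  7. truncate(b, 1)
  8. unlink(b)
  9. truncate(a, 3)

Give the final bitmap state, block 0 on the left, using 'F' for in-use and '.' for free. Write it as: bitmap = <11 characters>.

bitmap = FFF........

[1] create(a) — a=0 (map F..........)
[2] append(a, 3) — a=0,1,2,3 (map FFFF.......)
[3] append(a, 2) — a=0,1,2,3,4,5 (map FFFFFF.....)
[4] create(b) — a=0,1,2,3,4,5 b=6 (map FFFFFFF....)
[5] append(b, 2) — a=0,1,2,3,4,5 b=6,7,8 (map FFFFFFFFF..)
[6] append(a, 2) — a=0,1,2,3,4,5,9,10 b=6,7,8 (map FFFFFFFFFFF)
[7] truncate(b, 1) — a=0,1,2,3,4,5,9,10 b=6 (map FFFFFFF..FF)
[8] unlink(b) — a=0,1,2,3,4,5,9,10 (map FFFFFF...FF)
[9] truncate(a, 3) — a=0,1,2 (map FFF........)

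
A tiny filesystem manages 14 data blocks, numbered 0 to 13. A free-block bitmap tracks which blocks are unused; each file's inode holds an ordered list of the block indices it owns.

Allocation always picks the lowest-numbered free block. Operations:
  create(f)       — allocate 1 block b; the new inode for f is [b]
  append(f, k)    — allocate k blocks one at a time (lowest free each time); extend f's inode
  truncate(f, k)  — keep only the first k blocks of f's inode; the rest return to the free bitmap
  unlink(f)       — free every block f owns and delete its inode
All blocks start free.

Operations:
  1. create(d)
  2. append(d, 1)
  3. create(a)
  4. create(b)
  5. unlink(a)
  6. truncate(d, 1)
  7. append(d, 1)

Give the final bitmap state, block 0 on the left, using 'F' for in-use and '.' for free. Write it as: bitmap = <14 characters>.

bitmap = FF.F..........

after create(d) → d:[0]  free=[F.............]
after append(d, 1) → d:[0, 1]  free=[FF............]
after create(a) → a:[2], d:[0, 1]  free=[FFF...........]
after create(b) → a:[2], b:[3], d:[0, 1]  free=[FFFF..........]
after unlink(a) → b:[3], d:[0, 1]  free=[FF.F..........]
after truncate(d, 1) → b:[3], d:[0]  free=[F..F..........]
after append(d, 1) → b:[3], d:[0, 1]  free=[FF.F..........]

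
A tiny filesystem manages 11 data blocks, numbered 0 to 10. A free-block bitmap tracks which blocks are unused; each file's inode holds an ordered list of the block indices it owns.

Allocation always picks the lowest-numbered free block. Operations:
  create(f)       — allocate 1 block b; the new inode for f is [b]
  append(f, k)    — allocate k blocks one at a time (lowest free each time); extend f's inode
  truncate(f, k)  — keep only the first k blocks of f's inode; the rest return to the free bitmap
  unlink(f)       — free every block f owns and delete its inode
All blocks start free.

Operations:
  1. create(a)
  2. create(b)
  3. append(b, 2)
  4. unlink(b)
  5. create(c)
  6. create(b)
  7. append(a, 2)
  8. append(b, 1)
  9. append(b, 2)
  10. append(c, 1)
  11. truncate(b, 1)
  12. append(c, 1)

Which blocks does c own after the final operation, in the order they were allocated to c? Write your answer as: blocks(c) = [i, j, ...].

  1. create(a)  ⇒  F..........  {a→[0]}
  2. create(b)  ⇒  FF.........  {a→[0]; b→[1]}
  3. append(b, 2)  ⇒  FFFF.......  {a→[0]; b→[1, 2, 3]}
  4. unlink(b)  ⇒  F..........  {a→[0]}
  5. create(c)  ⇒  FF.........  {a→[0]; c→[1]}
  6. create(b)  ⇒  FFF........  {a→[0]; b→[2]; c→[1]}
  7. append(a, 2)  ⇒  FFFFF......  {a→[0, 3, 4]; b→[2]; c→[1]}
  8. append(b, 1)  ⇒  FFFFFF.....  {a→[0, 3, 4]; b→[2, 5]; c→[1]}
  9. append(b, 2)  ⇒  FFFFFFFF...  {a→[0, 3, 4]; b→[2, 5, 6, 7]; c→[1]}
  10. append(c, 1)  ⇒  FFFFFFFFF..  {a→[0, 3, 4]; b→[2, 5, 6, 7]; c→[1, 8]}
  11. truncate(b, 1)  ⇒  FFFFF...F..  {a→[0, 3, 4]; b→[2]; c→[1, 8]}
  12. append(c, 1)  ⇒  FFFFFF..F..  {a→[0, 3, 4]; b→[2]; c→[1, 8, 5]}

blocks(c) = [1, 8, 5]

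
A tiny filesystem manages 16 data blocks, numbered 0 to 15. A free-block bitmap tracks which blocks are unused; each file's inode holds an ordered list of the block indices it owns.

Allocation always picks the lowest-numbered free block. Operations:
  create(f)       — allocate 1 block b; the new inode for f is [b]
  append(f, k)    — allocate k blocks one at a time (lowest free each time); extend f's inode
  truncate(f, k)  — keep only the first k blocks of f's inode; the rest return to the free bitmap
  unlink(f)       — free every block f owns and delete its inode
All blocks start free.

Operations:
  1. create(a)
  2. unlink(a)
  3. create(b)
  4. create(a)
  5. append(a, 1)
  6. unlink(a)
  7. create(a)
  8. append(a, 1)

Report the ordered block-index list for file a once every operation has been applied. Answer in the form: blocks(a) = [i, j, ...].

blocks(a) = [1, 2]

  1. create(a)  ⇒  F...............  {a→[0]}
  2. unlink(a)  ⇒  ................  {}
  3. create(b)  ⇒  F...............  {b→[0]}
  4. create(a)  ⇒  FF..............  {a→[1]; b→[0]}
  5. append(a, 1)  ⇒  FFF.............  {a→[1, 2]; b→[0]}
  6. unlink(a)  ⇒  F...............  {b→[0]}
  7. create(a)  ⇒  FF..............  {a→[1]; b→[0]}
  8. append(a, 1)  ⇒  FFF.............  {a→[1, 2]; b→[0]}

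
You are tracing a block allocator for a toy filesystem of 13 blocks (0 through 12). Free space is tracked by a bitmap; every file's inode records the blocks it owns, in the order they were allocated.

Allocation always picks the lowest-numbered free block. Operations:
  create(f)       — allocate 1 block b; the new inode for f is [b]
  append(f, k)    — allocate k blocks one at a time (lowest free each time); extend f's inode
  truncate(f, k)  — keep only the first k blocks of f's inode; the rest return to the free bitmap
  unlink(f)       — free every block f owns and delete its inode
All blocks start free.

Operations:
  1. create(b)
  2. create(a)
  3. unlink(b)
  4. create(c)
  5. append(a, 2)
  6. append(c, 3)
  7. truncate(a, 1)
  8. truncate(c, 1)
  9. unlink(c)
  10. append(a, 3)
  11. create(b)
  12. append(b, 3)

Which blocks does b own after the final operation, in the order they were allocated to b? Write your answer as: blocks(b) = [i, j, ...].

create(b): bitmap=F............ | b=[0]
create(a): bitmap=FF........... | a=[1] b=[0]
unlink(b): bitmap=.F........... | a=[1]
create(c): bitmap=FF........... | a=[1] c=[0]
append(a, 2): bitmap=FFFF......... | a=[1, 2, 3] c=[0]
append(c, 3): bitmap=FFFFFFF...... | a=[1, 2, 3] c=[0, 4, 5, 6]
truncate(a, 1): bitmap=FF..FFF...... | a=[1] c=[0, 4, 5, 6]
truncate(c, 1): bitmap=FF........... | a=[1] c=[0]
unlink(c): bitmap=.F........... | a=[1]
append(a, 3): bitmap=FFFF......... | a=[1, 0, 2, 3]
create(b): bitmap=FFFFF........ | a=[1, 0, 2, 3] b=[4]
append(b, 3): bitmap=FFFFFFFF..... | a=[1, 0, 2, 3] b=[4, 5, 6, 7]

blocks(b) = [4, 5, 6, 7]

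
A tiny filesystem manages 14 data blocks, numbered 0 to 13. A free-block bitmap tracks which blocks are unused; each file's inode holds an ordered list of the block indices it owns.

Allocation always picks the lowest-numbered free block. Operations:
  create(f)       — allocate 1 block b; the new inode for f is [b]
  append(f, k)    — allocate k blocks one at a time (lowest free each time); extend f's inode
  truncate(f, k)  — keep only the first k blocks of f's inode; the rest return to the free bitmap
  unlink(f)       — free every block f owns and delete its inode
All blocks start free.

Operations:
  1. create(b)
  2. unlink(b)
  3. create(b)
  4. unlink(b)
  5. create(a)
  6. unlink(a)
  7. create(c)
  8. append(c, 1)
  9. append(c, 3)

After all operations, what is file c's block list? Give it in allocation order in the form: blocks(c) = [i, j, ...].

[1] create(b) — b=0 (map F.............)
[2] unlink(b) —  (map ..............)
[3] create(b) — b=0 (map F.............)
[4] unlink(b) —  (map ..............)
[5] create(a) — a=0 (map F.............)
[6] unlink(a) —  (map ..............)
[7] create(c) — c=0 (map F.............)
[8] append(c, 1) — c=0,1 (map FF............)
[9] append(c, 3) — c=0,1,2,3,4 (map FFFFF.........)

blocks(c) = [0, 1, 2, 3, 4]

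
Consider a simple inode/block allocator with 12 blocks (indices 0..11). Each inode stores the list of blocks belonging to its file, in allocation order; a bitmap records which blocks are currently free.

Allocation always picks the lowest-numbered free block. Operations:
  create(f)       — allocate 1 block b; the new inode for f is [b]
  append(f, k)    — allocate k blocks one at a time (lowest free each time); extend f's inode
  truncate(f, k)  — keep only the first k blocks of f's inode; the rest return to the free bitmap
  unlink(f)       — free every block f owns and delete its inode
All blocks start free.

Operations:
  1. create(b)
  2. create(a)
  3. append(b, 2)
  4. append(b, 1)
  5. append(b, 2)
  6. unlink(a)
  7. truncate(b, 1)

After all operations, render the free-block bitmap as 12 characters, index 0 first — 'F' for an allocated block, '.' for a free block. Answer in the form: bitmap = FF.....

bitmap = F...........

create(b): bitmap=F........... | b=[0]
create(a): bitmap=FF.......... | a=[1] b=[0]
append(b, 2): bitmap=FFFF........ | a=[1] b=[0, 2, 3]
append(b, 1): bitmap=FFFFF....... | a=[1] b=[0, 2, 3, 4]
append(b, 2): bitmap=FFFFFFF..... | a=[1] b=[0, 2, 3, 4, 5, 6]
unlink(a): bitmap=F.FFFFF..... | b=[0, 2, 3, 4, 5, 6]
truncate(b, 1): bitmap=F........... | b=[0]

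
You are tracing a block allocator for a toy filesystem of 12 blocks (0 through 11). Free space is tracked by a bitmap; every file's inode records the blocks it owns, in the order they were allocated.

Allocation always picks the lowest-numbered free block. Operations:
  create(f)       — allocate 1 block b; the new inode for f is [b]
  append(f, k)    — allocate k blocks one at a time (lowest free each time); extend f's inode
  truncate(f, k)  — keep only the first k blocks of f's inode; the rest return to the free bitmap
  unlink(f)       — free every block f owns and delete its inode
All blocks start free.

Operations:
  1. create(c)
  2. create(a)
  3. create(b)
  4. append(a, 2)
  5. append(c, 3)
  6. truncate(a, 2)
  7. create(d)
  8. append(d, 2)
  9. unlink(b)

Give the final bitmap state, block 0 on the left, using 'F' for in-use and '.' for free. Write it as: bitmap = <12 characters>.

create(c): bitmap=F........... | c=[0]
create(a): bitmap=FF.......... | a=[1] c=[0]
create(b): bitmap=FFF......... | a=[1] b=[2] c=[0]
append(a, 2): bitmap=FFFFF....... | a=[1, 3, 4] b=[2] c=[0]
append(c, 3): bitmap=FFFFFFFF.... | a=[1, 3, 4] b=[2] c=[0, 5, 6, 7]
truncate(a, 2): bitmap=FFFF.FFF.... | a=[1, 3] b=[2] c=[0, 5, 6, 7]
create(d): bitmap=FFFFFFFF.... | a=[1, 3] b=[2] c=[0, 5, 6, 7] d=[4]
append(d, 2): bitmap=FFFFFFFFFF.. | a=[1, 3] b=[2] c=[0, 5, 6, 7] d=[4, 8, 9]
unlink(b): bitmap=FF.FFFFFFF.. | a=[1, 3] c=[0, 5, 6, 7] d=[4, 8, 9]

bitmap = FF.FFFFFFF..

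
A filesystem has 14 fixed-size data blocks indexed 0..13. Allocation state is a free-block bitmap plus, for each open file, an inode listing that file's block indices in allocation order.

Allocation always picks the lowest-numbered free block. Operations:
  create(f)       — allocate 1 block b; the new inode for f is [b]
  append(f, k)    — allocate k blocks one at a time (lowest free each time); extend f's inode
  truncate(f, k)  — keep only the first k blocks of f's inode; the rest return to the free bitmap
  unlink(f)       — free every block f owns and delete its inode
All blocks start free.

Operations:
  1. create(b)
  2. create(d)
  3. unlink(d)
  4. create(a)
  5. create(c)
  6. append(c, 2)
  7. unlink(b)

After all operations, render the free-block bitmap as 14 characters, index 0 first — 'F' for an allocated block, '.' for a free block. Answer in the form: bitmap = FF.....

bitmap = .FFFF.........

after create(b) → b:[0]  free=[F.............]
after create(d) → b:[0], d:[1]  free=[FF............]
after unlink(d) → b:[0]  free=[F.............]
after create(a) → a:[1], b:[0]  free=[FF............]
after create(c) → a:[1], b:[0], c:[2]  free=[FFF...........]
after append(c, 2) → a:[1], b:[0], c:[2, 3, 4]  free=[FFFFF.........]
after unlink(b) → a:[1], c:[2, 3, 4]  free=[.FFFF.........]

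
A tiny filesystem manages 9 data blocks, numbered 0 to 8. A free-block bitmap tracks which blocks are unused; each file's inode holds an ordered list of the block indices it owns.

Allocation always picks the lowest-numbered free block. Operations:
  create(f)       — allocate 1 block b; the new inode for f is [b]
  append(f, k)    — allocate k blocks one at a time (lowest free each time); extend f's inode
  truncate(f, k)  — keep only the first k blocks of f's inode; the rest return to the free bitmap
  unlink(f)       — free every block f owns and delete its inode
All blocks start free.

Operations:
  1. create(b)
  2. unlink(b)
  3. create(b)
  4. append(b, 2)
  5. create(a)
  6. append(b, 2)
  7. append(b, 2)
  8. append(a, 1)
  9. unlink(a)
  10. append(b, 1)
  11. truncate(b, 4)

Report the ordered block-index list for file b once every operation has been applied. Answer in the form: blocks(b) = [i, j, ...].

  1. create(b)  ⇒  F........  {b→[0]}
  2. unlink(b)  ⇒  .........  {}
  3. create(b)  ⇒  F........  {b→[0]}
  4. append(b, 2)  ⇒  FFF......  {b→[0, 1, 2]}
  5. create(a)  ⇒  FFFF.....  {a→[3]; b→[0, 1, 2]}
  6. append(b, 2)  ⇒  FFFFFF...  {a→[3]; b→[0, 1, 2, 4, 5]}
  7. append(b, 2)  ⇒  FFFFFFFF.  {a→[3]; b→[0, 1, 2, 4, 5, 6, 7]}
  8. append(a, 1)  ⇒  FFFFFFFFF  {a→[3, 8]; b→[0, 1, 2, 4, 5, 6, 7]}
  9. unlink(a)  ⇒  FFF.FFFF.  {b→[0, 1, 2, 4, 5, 6, 7]}
  10. append(b, 1)  ⇒  FFFFFFFF.  {b→[0, 1, 2, 4, 5, 6, 7, 3]}
  11. truncate(b, 4)  ⇒  FFF.F....  {b→[0, 1, 2, 4]}

blocks(b) = [0, 1, 2, 4]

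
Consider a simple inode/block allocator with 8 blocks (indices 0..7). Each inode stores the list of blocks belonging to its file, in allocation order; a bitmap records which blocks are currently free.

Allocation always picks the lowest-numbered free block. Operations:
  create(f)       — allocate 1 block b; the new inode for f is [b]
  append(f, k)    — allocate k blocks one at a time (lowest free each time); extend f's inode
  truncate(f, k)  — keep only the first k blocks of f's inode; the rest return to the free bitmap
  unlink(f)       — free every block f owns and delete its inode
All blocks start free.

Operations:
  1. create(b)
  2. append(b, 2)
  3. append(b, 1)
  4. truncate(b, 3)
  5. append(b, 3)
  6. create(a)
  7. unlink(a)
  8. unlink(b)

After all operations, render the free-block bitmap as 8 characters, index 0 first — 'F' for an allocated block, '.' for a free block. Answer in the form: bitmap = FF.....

bitmap = ........

after create(b) → b:[0]  free=[F.......]
after append(b, 2) → b:[0, 1, 2]  free=[FFF.....]
after append(b, 1) → b:[0, 1, 2, 3]  free=[FFFF....]
after truncate(b, 3) → b:[0, 1, 2]  free=[FFF.....]
after append(b, 3) → b:[0, 1, 2, 3, 4, 5]  free=[FFFFFF..]
after create(a) → a:[6], b:[0, 1, 2, 3, 4, 5]  free=[FFFFFFF.]
after unlink(a) → b:[0, 1, 2, 3, 4, 5]  free=[FFFFFF..]
after unlink(b) →   free=[........]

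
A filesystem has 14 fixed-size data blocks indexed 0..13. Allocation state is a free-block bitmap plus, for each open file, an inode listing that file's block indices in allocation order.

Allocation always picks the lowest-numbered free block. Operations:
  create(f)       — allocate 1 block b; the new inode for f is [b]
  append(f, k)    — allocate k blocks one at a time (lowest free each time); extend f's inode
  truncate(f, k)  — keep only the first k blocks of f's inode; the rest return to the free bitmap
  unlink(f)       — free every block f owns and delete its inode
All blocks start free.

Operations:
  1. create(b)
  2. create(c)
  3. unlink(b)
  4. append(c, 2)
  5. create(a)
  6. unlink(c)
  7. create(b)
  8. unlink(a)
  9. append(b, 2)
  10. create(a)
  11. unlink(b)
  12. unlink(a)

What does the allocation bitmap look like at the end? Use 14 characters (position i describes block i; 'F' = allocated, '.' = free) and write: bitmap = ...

bitmap = ..............

[1] create(b) — b=0 (map F.............)
[2] create(c) — b=0 c=1 (map FF............)
[3] unlink(b) — c=1 (map .F............)
[4] append(c, 2) — c=1,0,2 (map FFF...........)
[5] create(a) — a=3 c=1,0,2 (map FFFF..........)
[6] unlink(c) — a=3 (map ...F..........)
[7] create(b) — a=3 b=0 (map F..F..........)
[8] unlink(a) — b=0 (map F.............)
[9] append(b, 2) — b=0,1,2 (map FFF...........)
[10] create(a) — a=3 b=0,1,2 (map FFFF..........)
[11] unlink(b) — a=3 (map ...F..........)
[12] unlink(a) —  (map ..............)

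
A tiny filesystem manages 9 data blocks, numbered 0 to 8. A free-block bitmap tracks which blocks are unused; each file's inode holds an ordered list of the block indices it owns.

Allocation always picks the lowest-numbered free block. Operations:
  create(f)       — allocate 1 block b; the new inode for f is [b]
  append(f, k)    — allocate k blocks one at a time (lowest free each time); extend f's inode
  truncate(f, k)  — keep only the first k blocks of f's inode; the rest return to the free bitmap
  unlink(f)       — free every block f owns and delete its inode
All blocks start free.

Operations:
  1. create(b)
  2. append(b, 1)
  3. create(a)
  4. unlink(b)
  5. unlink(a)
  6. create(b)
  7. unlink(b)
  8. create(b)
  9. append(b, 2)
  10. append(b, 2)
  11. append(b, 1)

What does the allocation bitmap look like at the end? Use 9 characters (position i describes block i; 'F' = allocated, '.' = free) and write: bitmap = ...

[1] create(b) — b=0 (map F........)
[2] append(b, 1) — b=0,1 (map FF.......)
[3] create(a) — a=2 b=0,1 (map FFF......)
[4] unlink(b) — a=2 (map ..F......)
[5] unlink(a) —  (map .........)
[6] create(b) — b=0 (map F........)
[7] unlink(b) —  (map .........)
[8] create(b) — b=0 (map F........)
[9] append(b, 2) — b=0,1,2 (map FFF......)
[10] append(b, 2) — b=0,1,2,3,4 (map FFFFF....)
[11] append(b, 1) — b=0,1,2,3,4,5 (map FFFFFF...)

bitmap = FFFFFF...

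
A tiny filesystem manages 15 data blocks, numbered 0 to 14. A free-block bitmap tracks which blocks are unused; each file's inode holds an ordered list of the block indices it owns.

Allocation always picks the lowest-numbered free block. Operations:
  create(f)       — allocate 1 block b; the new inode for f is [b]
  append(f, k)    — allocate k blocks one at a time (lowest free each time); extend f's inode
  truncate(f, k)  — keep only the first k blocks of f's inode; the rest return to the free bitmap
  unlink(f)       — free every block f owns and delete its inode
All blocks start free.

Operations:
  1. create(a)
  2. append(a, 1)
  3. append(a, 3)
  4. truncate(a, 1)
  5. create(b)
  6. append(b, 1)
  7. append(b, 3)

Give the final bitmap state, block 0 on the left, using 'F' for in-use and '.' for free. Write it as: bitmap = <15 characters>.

bitmap = FFFFFF.........

create(a): bitmap=F.............. | a=[0]
append(a, 1): bitmap=FF............. | a=[0, 1]
append(a, 3): bitmap=FFFFF.......... | a=[0, 1, 2, 3, 4]
truncate(a, 1): bitmap=F.............. | a=[0]
create(b): bitmap=FF............. | a=[0] b=[1]
append(b, 1): bitmap=FFF............ | a=[0] b=[1, 2]
append(b, 3): bitmap=FFFFFF......... | a=[0] b=[1, 2, 3, 4, 5]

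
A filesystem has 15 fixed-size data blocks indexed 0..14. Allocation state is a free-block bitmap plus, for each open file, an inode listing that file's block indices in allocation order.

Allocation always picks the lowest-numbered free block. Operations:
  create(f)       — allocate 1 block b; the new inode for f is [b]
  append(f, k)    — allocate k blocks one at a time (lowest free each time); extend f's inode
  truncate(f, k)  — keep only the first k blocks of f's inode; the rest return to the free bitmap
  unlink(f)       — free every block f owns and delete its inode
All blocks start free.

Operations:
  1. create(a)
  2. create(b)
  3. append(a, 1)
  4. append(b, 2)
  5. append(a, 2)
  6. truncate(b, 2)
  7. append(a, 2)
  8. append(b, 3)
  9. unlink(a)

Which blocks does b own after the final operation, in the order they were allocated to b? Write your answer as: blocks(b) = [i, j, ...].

  1. create(a)  ⇒  F..............  {a→[0]}
  2. create(b)  ⇒  FF.............  {a→[0]; b→[1]}
  3. append(a, 1)  ⇒  FFF............  {a→[0, 2]; b→[1]}
  4. append(b, 2)  ⇒  FFFFF..........  {a→[0, 2]; b→[1, 3, 4]}
  5. append(a, 2)  ⇒  FFFFFFF........  {a→[0, 2, 5, 6]; b→[1, 3, 4]}
  6. truncate(b, 2)  ⇒  FFFF.FF........  {a→[0, 2, 5, 6]; b→[1, 3]}
  7. append(a, 2)  ⇒  FFFFFFFF.......  {a→[0, 2, 5, 6, 4, 7]; b→[1, 3]}
  8. append(b, 3)  ⇒  FFFFFFFFFFF....  {a→[0, 2, 5, 6, 4, 7]; b→[1, 3, 8, 9, 10]}
  9. unlink(a)  ⇒  .F.F....FFF....  {b→[1, 3, 8, 9, 10]}

blocks(b) = [1, 3, 8, 9, 10]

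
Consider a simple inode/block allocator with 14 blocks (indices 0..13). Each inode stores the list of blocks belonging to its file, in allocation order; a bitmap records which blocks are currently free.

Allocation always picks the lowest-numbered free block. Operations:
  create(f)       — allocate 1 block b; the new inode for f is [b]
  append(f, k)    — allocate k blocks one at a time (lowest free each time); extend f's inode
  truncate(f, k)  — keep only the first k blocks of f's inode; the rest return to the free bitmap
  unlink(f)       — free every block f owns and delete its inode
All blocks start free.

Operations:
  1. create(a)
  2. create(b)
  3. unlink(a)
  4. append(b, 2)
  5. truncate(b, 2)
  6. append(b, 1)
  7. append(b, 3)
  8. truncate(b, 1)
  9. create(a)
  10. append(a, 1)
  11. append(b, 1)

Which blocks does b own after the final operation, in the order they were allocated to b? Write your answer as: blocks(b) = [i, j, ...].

blocks(b) = [1, 3]

create(a): bitmap=F............. | a=[0]
create(b): bitmap=FF............ | a=[0] b=[1]
unlink(a): bitmap=.F............ | b=[1]
append(b, 2): bitmap=FFF........... | b=[1, 0, 2]
truncate(b, 2): bitmap=FF............ | b=[1, 0]
append(b, 1): bitmap=FFF........... | b=[1, 0, 2]
append(b, 3): bitmap=FFFFFF........ | b=[1, 0, 2, 3, 4, 5]
truncate(b, 1): bitmap=.F............ | b=[1]
create(a): bitmap=FF............ | a=[0] b=[1]
append(a, 1): bitmap=FFF........... | a=[0, 2] b=[1]
append(b, 1): bitmap=FFFF.......... | a=[0, 2] b=[1, 3]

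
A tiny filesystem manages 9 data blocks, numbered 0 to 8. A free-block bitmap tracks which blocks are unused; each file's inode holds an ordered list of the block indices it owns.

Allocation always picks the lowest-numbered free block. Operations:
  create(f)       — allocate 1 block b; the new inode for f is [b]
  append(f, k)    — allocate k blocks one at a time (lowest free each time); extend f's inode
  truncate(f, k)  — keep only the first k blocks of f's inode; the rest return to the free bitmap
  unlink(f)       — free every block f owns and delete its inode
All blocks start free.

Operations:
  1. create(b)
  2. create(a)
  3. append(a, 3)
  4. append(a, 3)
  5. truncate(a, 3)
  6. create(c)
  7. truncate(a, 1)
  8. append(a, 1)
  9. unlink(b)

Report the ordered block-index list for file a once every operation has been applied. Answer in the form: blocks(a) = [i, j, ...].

[1] create(b) — b=0 (map F........)
[2] create(a) — a=1 b=0 (map FF.......)
[3] append(a, 3) — a=1,2,3,4 b=0 (map FFFFF....)
[4] append(a, 3) — a=1,2,3,4,5,6,7 b=0 (map FFFFFFFF.)
[5] truncate(a, 3) — a=1,2,3 b=0 (map FFFF.....)
[6] create(c) — a=1,2,3 b=0 c=4 (map FFFFF....)
[7] truncate(a, 1) — a=1 b=0 c=4 (map FF..F....)
[8] append(a, 1) — a=1,2 b=0 c=4 (map FFF.F....)
[9] unlink(b) — a=1,2 c=4 (map .FF.F....)

blocks(a) = [1, 2]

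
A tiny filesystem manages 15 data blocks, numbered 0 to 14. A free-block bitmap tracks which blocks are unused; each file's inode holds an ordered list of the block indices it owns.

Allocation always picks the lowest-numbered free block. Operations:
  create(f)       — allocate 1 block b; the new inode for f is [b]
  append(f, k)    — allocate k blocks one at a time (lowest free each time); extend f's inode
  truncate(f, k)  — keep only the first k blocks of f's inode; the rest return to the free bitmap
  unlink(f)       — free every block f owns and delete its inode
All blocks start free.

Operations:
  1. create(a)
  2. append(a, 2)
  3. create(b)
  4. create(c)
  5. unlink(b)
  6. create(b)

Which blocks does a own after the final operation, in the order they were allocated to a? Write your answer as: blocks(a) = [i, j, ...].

blocks(a) = [0, 1, 2]

create(a): bitmap=F.............. | a=[0]
append(a, 2): bitmap=FFF............ | a=[0, 1, 2]
create(b): bitmap=FFFF........... | a=[0, 1, 2] b=[3]
create(c): bitmap=FFFFF.......... | a=[0, 1, 2] b=[3] c=[4]
unlink(b): bitmap=FFF.F.......... | a=[0, 1, 2] c=[4]
create(b): bitmap=FFFFF.......... | a=[0, 1, 2] b=[3] c=[4]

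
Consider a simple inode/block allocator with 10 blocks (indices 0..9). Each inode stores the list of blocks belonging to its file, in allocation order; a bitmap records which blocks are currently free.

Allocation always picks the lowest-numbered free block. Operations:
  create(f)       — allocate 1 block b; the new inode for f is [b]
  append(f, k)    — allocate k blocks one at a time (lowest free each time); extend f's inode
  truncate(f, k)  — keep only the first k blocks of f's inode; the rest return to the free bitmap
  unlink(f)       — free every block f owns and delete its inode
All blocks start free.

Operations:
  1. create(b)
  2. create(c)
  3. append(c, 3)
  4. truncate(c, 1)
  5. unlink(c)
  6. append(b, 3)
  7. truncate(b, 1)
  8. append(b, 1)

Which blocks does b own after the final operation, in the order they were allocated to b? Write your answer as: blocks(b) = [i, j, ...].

  1. create(b)  ⇒  F.........  {b→[0]}
  2. create(c)  ⇒  FF........  {b→[0]; c→[1]}
  3. append(c, 3)  ⇒  FFFFF.....  {b→[0]; c→[1, 2, 3, 4]}
  4. truncate(c, 1)  ⇒  FF........  {b→[0]; c→[1]}
  5. unlink(c)  ⇒  F.........  {b→[0]}
  6. append(b, 3)  ⇒  FFFF......  {b→[0, 1, 2, 3]}
  7. truncate(b, 1)  ⇒  F.........  {b→[0]}
  8. append(b, 1)  ⇒  FF........  {b→[0, 1]}

blocks(b) = [0, 1]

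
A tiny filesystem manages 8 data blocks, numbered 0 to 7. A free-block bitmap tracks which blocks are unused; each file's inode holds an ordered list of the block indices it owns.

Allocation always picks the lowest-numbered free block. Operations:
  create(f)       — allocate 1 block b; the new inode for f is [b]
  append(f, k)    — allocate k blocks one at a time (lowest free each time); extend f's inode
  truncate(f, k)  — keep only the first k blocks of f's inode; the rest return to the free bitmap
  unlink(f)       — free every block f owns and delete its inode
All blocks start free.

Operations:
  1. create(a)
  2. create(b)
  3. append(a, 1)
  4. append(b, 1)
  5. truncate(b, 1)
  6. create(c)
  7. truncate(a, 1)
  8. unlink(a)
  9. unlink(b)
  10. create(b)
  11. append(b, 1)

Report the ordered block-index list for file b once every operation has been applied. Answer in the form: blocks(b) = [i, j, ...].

blocks(b) = [0, 1]

after create(a) → a:[0]  free=[F.......]
after create(b) → a:[0], b:[1]  free=[FF......]
after append(a, 1) → a:[0, 2], b:[1]  free=[FFF.....]
after append(b, 1) → a:[0, 2], b:[1, 3]  free=[FFFF....]
after truncate(b, 1) → a:[0, 2], b:[1]  free=[FFF.....]
after create(c) → a:[0, 2], b:[1], c:[3]  free=[FFFF....]
after truncate(a, 1) → a:[0], b:[1], c:[3]  free=[FF.F....]
after unlink(a) → b:[1], c:[3]  free=[.F.F....]
after unlink(b) → c:[3]  free=[...F....]
after create(b) → b:[0], c:[3]  free=[F..F....]
after append(b, 1) → b:[0, 1], c:[3]  free=[FF.F....]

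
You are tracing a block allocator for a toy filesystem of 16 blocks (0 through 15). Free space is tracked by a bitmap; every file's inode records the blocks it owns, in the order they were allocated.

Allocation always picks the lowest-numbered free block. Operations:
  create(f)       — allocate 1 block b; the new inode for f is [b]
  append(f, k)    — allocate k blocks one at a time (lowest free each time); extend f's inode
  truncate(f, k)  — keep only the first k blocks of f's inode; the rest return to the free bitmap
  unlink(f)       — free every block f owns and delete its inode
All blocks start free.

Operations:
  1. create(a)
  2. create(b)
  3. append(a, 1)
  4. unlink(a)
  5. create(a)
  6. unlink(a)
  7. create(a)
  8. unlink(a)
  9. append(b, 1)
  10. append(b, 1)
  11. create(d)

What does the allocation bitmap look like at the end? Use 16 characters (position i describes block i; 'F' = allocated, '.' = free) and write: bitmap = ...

  1. create(a)  ⇒  F...............  {a→[0]}
  2. create(b)  ⇒  FF..............  {a→[0]; b→[1]}
  3. append(a, 1)  ⇒  FFF.............  {a→[0, 2]; b→[1]}
  4. unlink(a)  ⇒  .F..............  {b→[1]}
  5. create(a)  ⇒  FF..............  {a→[0]; b→[1]}
  6. unlink(a)  ⇒  .F..............  {b→[1]}
  7. create(a)  ⇒  FF..............  {a→[0]; b→[1]}
  8. unlink(a)  ⇒  .F..............  {b→[1]}
  9. append(b, 1)  ⇒  FF..............  {b→[1, 0]}
  10. append(b, 1)  ⇒  FFF.............  {b→[1, 0, 2]}
  11. create(d)  ⇒  FFFF............  {b→[1, 0, 2]; d→[3]}

bitmap = FFFF............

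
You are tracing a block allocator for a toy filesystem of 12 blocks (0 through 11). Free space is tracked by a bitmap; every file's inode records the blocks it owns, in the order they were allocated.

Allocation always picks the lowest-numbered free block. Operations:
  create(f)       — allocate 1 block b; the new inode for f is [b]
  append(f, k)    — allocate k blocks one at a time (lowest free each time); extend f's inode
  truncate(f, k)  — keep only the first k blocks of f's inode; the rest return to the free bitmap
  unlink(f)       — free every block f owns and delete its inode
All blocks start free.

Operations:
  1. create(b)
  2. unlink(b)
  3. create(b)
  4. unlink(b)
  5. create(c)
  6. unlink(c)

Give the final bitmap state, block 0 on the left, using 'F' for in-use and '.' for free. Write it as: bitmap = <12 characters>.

[1] create(b) — b=0 (map F...........)
[2] unlink(b) —  (map ............)
[3] create(b) — b=0 (map F...........)
[4] unlink(b) —  (map ............)
[5] create(c) — c=0 (map F...........)
[6] unlink(c) —  (map ............)

bitmap = ............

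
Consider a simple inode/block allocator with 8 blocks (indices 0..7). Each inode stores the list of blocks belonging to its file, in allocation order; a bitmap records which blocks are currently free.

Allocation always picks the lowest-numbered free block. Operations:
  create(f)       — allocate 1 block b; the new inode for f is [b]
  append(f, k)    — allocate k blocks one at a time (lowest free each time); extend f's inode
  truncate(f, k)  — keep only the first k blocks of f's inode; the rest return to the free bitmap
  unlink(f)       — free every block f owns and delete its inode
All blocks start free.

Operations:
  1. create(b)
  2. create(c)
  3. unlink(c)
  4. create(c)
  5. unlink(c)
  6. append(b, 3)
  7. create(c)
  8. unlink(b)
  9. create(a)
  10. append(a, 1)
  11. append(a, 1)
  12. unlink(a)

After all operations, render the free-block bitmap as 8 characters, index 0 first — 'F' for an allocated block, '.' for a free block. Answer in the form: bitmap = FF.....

bitmap = ....F...

create(b): bitmap=F....... | b=[0]
create(c): bitmap=FF...... | b=[0] c=[1]
unlink(c): bitmap=F....... | b=[0]
create(c): bitmap=FF...... | b=[0] c=[1]
unlink(c): bitmap=F....... | b=[0]
append(b, 3): bitmap=FFFF.... | b=[0, 1, 2, 3]
create(c): bitmap=FFFFF... | b=[0, 1, 2, 3] c=[4]
unlink(b): bitmap=....F... | c=[4]
create(a): bitmap=F...F... | a=[0] c=[4]
append(a, 1): bitmap=FF..F... | a=[0, 1] c=[4]
append(a, 1): bitmap=FFF.F... | a=[0, 1, 2] c=[4]
unlink(a): bitmap=....F... | c=[4]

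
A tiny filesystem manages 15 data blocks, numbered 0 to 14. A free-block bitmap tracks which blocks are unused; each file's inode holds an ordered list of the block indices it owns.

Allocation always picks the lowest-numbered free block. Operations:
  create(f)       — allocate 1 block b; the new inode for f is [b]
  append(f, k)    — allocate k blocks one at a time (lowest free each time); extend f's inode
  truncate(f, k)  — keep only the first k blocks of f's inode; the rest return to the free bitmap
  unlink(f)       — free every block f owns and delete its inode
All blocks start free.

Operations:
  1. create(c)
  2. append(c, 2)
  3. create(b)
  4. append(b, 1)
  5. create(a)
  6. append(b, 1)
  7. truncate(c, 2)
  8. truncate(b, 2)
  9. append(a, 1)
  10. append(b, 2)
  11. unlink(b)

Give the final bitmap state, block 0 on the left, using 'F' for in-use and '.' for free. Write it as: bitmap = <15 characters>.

bitmap = FFF..F.........

[1] create(c) — c=0 (map F..............)
[2] append(c, 2) — c=0,1,2 (map FFF............)
[3] create(b) — b=3 c=0,1,2 (map FFFF...........)
[4] append(b, 1) — b=3,4 c=0,1,2 (map FFFFF..........)
[5] create(a) — a=5 b=3,4 c=0,1,2 (map FFFFFF.........)
[6] append(b, 1) — a=5 b=3,4,6 c=0,1,2 (map FFFFFFF........)
[7] truncate(c, 2) — a=5 b=3,4,6 c=0,1 (map FF.FFFF........)
[8] truncate(b, 2) — a=5 b=3,4 c=0,1 (map FF.FFF.........)
[9] append(a, 1) — a=5,2 b=3,4 c=0,1 (map FFFFFF.........)
[10] append(b, 2) — a=5,2 b=3,4,6,7 c=0,1 (map FFFFFFFF.......)
[11] unlink(b) — a=5,2 c=0,1 (map FFF..F.........)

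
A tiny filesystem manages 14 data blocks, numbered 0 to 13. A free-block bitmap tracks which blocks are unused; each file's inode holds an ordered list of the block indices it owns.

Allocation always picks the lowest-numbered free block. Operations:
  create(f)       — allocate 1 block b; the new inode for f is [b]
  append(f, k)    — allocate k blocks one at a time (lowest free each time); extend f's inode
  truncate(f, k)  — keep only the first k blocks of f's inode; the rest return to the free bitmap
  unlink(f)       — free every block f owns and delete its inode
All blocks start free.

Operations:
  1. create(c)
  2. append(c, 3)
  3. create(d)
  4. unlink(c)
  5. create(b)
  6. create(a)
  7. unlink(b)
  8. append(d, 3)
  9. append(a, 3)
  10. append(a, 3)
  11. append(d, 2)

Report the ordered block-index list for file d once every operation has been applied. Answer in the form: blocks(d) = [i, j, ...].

after create(c) → c:[0]  free=[F.............]
after append(c, 3) → c:[0, 1, 2, 3]  free=[FFFF..........]
after create(d) → c:[0, 1, 2, 3], d:[4]  free=[FFFFF.........]
after unlink(c) → d:[4]  free=[....F.........]
after create(b) → b:[0], d:[4]  free=[F...F.........]
after create(a) → a:[1], b:[0], d:[4]  free=[FF..F.........]
after unlink(b) → a:[1], d:[4]  free=[.F..F.........]
after append(d, 3) → a:[1], d:[4, 0, 2, 3]  free=[FFFFF.........]
after append(a, 3) → a:[1, 5, 6, 7], d:[4, 0, 2, 3]  free=[FFFFFFFF......]
after append(a, 3) → a:[1, 5, 6, 7, 8, 9, 10], d:[4, 0, 2, 3]  free=[FFFFFFFFFFF...]
after append(d, 2) → a:[1, 5, 6, 7, 8, 9, 10], d:[4, 0, 2, 3, 11, 12]  free=[FFFFFFFFFFFFF.]

blocks(d) = [4, 0, 2, 3, 11, 12]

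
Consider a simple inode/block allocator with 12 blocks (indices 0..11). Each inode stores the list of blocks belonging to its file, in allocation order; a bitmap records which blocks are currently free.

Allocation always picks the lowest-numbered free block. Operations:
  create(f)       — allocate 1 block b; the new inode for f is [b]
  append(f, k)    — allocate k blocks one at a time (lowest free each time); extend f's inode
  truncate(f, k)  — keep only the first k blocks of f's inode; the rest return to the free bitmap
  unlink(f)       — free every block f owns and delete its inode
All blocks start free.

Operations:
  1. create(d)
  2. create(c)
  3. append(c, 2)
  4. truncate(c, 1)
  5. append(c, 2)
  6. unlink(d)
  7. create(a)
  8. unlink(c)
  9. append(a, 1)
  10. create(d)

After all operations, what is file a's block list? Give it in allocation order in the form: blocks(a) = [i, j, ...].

blocks(a) = [0, 1]

create(d): bitmap=F........... | d=[0]
create(c): bitmap=FF.......... | c=[1] d=[0]
append(c, 2): bitmap=FFFF........ | c=[1, 2, 3] d=[0]
truncate(c, 1): bitmap=FF.......... | c=[1] d=[0]
append(c, 2): bitmap=FFFF........ | c=[1, 2, 3] d=[0]
unlink(d): bitmap=.FFF........ | c=[1, 2, 3]
create(a): bitmap=FFFF........ | a=[0] c=[1, 2, 3]
unlink(c): bitmap=F........... | a=[0]
append(a, 1): bitmap=FF.......... | a=[0, 1]
create(d): bitmap=FFF......... | a=[0, 1] d=[2]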